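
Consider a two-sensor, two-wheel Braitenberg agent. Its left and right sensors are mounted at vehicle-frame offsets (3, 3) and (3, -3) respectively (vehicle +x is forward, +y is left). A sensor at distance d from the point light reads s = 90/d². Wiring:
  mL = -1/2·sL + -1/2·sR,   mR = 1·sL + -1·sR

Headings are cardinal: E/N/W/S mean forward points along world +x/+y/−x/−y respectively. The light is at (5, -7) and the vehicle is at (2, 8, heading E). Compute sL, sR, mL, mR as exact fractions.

5/18 5/8 -65/144 -25/72

left sensor world pos  = (5, 11); dL² = 324
right sensor world pos = (5, 5); dR² = 144
sL = 90/324 = 5/18
sR = 90/144 = 5/8
mL = -1/2·sL + -1/2·sR = -65/144
mR = 1·sL + -1·sR = -25/72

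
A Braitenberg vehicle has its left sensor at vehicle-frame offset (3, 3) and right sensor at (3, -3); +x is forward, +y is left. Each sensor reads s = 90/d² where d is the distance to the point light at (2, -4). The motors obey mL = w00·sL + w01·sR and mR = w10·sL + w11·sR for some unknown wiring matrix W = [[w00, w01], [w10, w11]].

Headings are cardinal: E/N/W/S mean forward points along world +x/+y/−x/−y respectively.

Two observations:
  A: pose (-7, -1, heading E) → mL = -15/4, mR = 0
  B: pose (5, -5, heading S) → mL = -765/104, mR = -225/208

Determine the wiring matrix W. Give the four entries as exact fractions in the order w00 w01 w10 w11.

obs A: pose=(-7,-1,E) → sL=5/4, sR=5/2, mL=-15/4, mR=0
obs B: pose=(5,-5,S) → sL=45/26, sR=45/8, mL=-765/104, mR=-225/208
sensor matrix S = [[5/4, 5/2], [45/26, 45/8]]; det S = 1125/416
solve [mL_A; mL_B] = S·[w00; w01] and [mR_A; mR_B] = S·[w10; w11]:
  w00 = -1, w01 = -1, w10 = 1, w11 = -1/2

-1 -1 1 -1/2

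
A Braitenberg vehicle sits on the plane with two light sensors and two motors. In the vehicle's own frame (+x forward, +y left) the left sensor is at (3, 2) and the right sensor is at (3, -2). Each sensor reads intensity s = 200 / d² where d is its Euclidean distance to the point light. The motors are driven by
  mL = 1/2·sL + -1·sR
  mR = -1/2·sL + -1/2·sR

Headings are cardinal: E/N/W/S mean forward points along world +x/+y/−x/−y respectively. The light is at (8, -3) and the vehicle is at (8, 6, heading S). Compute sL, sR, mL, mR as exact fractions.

5 5 -5/2 -5

left sensor world pos  = (10, 3); dL² = 40
right sensor world pos = (6, 3); dR² = 40
sL = 200/40 = 5
sR = 200/40 = 5
mL = 1/2·sL + -1·sR = -5/2
mR = -1/2·sL + -1/2·sR = -5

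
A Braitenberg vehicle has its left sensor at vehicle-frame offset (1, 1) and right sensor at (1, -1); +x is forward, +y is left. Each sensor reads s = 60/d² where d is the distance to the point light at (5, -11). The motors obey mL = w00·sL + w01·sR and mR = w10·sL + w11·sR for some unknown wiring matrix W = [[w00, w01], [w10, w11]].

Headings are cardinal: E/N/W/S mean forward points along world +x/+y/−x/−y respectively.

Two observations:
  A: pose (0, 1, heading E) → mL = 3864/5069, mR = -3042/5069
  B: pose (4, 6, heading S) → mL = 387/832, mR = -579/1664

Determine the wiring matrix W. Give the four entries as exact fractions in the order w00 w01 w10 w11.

1 1 -1/2 -1

obs A: pose=(0,1,E) → sL=12/37, sR=60/137, mL=3864/5069, mR=-3042/5069
obs B: pose=(4,6,S) → sL=15/64, sR=3/13, mL=387/832, mR=-579/1664
sensor matrix S = [[12/37, 60/137], [15/64, 3/13]]; det S = -29313/1054352
solve [mL_A; mL_B] = S·[w00; w01] and [mR_A; mR_B] = S·[w10; w11]:
  w00 = 1, w01 = 1, w10 = -1/2, w11 = -1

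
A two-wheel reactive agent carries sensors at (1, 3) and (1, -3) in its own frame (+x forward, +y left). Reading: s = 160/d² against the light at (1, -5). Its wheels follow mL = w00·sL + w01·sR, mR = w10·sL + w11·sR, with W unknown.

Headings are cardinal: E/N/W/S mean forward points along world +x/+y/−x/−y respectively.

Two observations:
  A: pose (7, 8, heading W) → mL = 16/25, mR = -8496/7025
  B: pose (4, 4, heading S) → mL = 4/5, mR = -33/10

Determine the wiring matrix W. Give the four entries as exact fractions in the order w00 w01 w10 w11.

1/2 0 -1/2 -1

obs A: pose=(7,8,W) → sL=32/25, sR=160/281, mL=16/25, mR=-8496/7025
obs B: pose=(4,4,S) → sL=8/5, sR=5/2, mL=4/5, mR=-33/10
sensor matrix S = [[32/25, 160/281], [8/5, 5/2]]; det S = 3216/1405
solve [mL_A; mL_B] = S·[w00; w01] and [mR_A; mR_B] = S·[w10; w11]:
  w00 = 1/2, w01 = 0, w10 = -1/2, w11 = -1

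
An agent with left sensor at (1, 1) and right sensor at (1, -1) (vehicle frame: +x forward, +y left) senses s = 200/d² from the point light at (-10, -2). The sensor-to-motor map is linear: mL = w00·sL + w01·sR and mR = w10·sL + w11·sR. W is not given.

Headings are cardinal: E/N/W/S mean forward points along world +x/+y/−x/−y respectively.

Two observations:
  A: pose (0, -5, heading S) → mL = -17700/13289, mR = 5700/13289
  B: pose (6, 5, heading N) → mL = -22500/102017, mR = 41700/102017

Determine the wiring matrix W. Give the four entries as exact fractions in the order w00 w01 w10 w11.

1/2 -1 1 -1/2

obs A: pose=(0,-5,S) → sL=200/137, sR=200/97, mL=-17700/13289, mR=5700/13289
obs B: pose=(6,5,N) → sL=200/289, sR=200/353, mL=-22500/102017, mR=41700/102017
sensor matrix S = [[200/137, 200/97], [200/289, 200/353]]; det S = -813120000/1355703913
solve [mL_A; mL_B] = S·[w00; w01] and [mR_A; mR_B] = S·[w10; w11]:
  w00 = 1/2, w01 = -1, w10 = 1, w11 = -1/2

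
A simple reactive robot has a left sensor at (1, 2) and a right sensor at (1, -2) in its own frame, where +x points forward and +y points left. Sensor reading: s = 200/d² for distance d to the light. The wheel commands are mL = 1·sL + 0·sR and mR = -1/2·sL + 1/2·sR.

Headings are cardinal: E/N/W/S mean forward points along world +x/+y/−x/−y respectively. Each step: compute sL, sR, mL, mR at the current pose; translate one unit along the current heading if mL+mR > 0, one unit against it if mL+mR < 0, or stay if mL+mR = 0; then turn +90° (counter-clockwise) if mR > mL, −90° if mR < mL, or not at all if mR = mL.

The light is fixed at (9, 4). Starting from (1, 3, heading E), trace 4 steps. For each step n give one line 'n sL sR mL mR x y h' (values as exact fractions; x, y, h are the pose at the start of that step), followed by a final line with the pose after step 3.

n=0: pose=(1,3,E); sL=4, sR=100/29; mL=4, mR=-8/29; mL+mR=108/29 → advance +1; mR−mL=-124/29 → turn -1·90°
n=1: pose=(2,3,S); sL=200/29, sR=40/17; mL=200/29, mR=-1120/493; mL+mR=2280/493 → advance +1; mR−mL=-4520/493 → turn -1·90°
n=2: pose=(2,2,W); sL=5/2, sR=25/8; mL=5/2, mR=5/16; mL+mR=45/16 → advance +1; mR−mL=-35/16 → turn -1·90°
n=3: pose=(1,2,N); sL=200/101, sR=200/37; mL=200/101, mR=6400/3737; mL+mR=13800/3737 → advance +1; mR−mL=-1000/3737 → turn -1·90°

0 4 100/29 4 -8/29 1 3 E
1 200/29 40/17 200/29 -1120/493 2 3 S
2 5/2 25/8 5/2 5/16 2 2 W
3 200/101 200/37 200/101 6400/3737 1 2 N
final 1 3 E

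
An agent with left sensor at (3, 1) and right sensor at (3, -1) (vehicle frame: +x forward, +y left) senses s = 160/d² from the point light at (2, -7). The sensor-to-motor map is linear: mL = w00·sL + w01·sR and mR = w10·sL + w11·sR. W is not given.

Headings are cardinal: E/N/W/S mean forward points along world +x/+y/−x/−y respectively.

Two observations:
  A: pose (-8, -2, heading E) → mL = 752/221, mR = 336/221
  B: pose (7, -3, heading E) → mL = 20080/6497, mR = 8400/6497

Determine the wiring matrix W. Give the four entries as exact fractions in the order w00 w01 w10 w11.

obs A: pose=(-8,-2,E) → sL=32/17, sR=32/13, mL=752/221, mR=336/221
obs B: pose=(7,-3,E) → sL=160/89, sR=160/73, mL=20080/6497, mR=8400/6497
sensor matrix S = [[32/17, 32/13], [160/89, 160/73]]; det S = -430080/1435837
solve [mL_A; mL_B] = S·[w00; w01] and [mR_A; mR_B] = S·[w10; w11]:
  w00 = 1/2, w01 = 1, w10 = -1/2, w11 = 1

1/2 1 -1/2 1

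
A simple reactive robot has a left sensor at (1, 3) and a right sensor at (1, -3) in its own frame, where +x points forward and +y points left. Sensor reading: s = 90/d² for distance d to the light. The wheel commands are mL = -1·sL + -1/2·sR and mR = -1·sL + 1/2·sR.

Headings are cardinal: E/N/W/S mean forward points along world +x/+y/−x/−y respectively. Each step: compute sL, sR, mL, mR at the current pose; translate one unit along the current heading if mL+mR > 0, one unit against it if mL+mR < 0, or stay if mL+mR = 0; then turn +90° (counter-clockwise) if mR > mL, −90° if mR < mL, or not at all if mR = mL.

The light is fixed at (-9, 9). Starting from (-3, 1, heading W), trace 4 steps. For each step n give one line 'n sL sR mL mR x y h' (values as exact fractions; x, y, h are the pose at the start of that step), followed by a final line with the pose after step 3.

n=0: pose=(-3,1,W); sL=45/73, sR=9/5; mL=-1107/730, mR=207/730; mL+mR=-90/73 → advance -1; mR−mL=9/5 → turn +1·90°
n=1: pose=(-2,1,S); sL=90/181, sR=90/97; mL=-16875/17557, mR=-585/17557; mL+mR=-180/181 → advance -1; mR−mL=90/97 → turn +1·90°
n=2: pose=(-2,2,E); sL=9/8, sR=45/82; mL=-459/328, mR=-279/328; mL+mR=-9/4 → advance -1; mR−mL=45/82 → turn +1·90°
n=3: pose=(-3,2,N); sL=2, sR=10/13; mL=-31/13, mR=-21/13; mL+mR=-4 → advance -1; mR−mL=10/13 → turn +1·90°

0 45/73 9/5 -1107/730 207/730 -3 1 W
1 90/181 90/97 -16875/17557 -585/17557 -2 1 S
2 9/8 45/82 -459/328 -279/328 -2 2 E
3 2 10/13 -31/13 -21/13 -3 2 N
final -3 1 W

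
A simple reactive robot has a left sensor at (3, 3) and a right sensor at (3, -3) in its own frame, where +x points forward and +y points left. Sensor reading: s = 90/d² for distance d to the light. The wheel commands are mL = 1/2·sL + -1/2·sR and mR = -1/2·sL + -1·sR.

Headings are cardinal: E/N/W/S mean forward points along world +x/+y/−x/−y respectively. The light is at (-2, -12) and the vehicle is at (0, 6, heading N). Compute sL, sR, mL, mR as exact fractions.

left sensor world pos  = (-3, 9); dL² = 442
right sensor world pos = (3, 9); dR² = 466
sL = 90/442 = 45/221
sR = 90/466 = 45/233
mL = 1/2·sL + -1/2·sR = 270/51493
mR = -1/2·sL + -1·sR = -30375/102986

45/221 45/233 270/51493 -30375/102986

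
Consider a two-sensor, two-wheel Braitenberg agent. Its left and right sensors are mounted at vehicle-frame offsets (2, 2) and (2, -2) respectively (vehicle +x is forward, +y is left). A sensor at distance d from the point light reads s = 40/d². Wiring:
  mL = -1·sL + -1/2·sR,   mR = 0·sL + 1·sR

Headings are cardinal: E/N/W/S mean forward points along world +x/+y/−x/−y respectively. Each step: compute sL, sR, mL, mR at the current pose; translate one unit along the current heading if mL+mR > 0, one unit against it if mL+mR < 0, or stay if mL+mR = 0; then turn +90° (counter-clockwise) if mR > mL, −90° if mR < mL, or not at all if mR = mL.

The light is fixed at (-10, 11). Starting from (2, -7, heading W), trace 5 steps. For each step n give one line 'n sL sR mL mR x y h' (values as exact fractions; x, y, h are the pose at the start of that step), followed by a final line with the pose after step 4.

0 2/25 10/89 -303/2225 10/89 2 -7 W
1 8/125 40/521 -6668/65125 40/521 3 -7 S
2 4/45 20/293 -1622/13185 20/293 3 -6 E
3 8/65 40/421 -4668/27365 40/421 2 -6 N
4 2/25 10/89 -303/2225 10/89 2 -7 W
final 3 -7 S

n=0: pose=(2,-7,W); sL=2/25, sR=10/89; mL=-303/2225, mR=10/89; mL+mR=-53/2225 → advance -1; mR−mL=553/2225 → turn +1·90°
n=1: pose=(3,-7,S); sL=8/125, sR=40/521; mL=-6668/65125, mR=40/521; mL+mR=-1668/65125 → advance -1; mR−mL=11668/65125 → turn +1·90°
n=2: pose=(3,-6,E); sL=4/45, sR=20/293; mL=-1622/13185, mR=20/293; mL+mR=-722/13185 → advance -1; mR−mL=2522/13185 → turn +1·90°
n=3: pose=(2,-6,N); sL=8/65, sR=40/421; mL=-4668/27365, mR=40/421; mL+mR=-2068/27365 → advance -1; mR−mL=7268/27365 → turn +1·90°
n=4: pose=(2,-7,W); sL=2/25, sR=10/89; mL=-303/2225, mR=10/89; mL+mR=-53/2225 → advance -1; mR−mL=553/2225 → turn +1·90°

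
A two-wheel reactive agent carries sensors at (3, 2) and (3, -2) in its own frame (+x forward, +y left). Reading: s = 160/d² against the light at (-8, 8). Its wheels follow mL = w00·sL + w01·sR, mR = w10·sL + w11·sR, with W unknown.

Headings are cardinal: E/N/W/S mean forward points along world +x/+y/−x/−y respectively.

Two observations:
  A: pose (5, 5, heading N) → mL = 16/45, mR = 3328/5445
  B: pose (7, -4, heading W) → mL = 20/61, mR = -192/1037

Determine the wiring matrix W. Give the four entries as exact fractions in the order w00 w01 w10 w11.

0 1/2 1 -1

obs A: pose=(5,5,N) → sL=160/121, sR=32/45, mL=16/45, mR=3328/5445
obs B: pose=(7,-4,W) → sL=8/17, sR=40/61, mL=20/61, mR=-192/1037
sensor matrix S = [[160/121, 32/45], [8/17, 40/61]]; det S = 3006464/5646465
solve [mL_A; mL_B] = S·[w00; w01] and [mR_A; mR_B] = S·[w10; w11]:
  w00 = 0, w01 = 1/2, w10 = 1, w11 = -1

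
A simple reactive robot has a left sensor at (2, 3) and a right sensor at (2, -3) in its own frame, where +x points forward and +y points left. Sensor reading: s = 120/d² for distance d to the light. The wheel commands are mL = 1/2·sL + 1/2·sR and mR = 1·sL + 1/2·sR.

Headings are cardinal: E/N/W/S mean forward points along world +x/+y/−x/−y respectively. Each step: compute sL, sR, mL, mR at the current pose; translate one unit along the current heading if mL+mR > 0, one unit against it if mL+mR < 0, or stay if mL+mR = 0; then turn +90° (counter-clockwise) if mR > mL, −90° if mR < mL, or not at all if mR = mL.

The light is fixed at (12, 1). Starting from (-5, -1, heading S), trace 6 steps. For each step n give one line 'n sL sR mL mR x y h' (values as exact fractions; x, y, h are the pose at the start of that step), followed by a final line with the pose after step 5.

n=0: pose=(-5,-1,S); sL=30/53, sR=15/52; mL=2355/5512, mR=3915/5512; mL+mR=3135/2756 → advance +1; mR−mL=15/53 → turn +1·90°
n=1: pose=(-5,-2,E); sL=8/15, sR=40/87; mL=72/145, mR=332/435; mL+mR=548/435 → advance +1; mR−mL=4/15 → turn +1·90°
n=2: pose=(-4,-2,N); sL=60/181, sR=12/17; mL=1596/3077, mR=2106/3077; mL+mR=3702/3077 → advance +1; mR−mL=30/181 → turn +1·90°
n=3: pose=(-4,-1,W); sL=120/349, sR=24/65; mL=8088/22685, mR=11988/22685; mL+mR=20076/22685 → advance +1; mR−mL=60/349 → turn +1·90°
n=4: pose=(-5,-1,S); sL=30/53, sR=15/52; mL=2355/5512, mR=3915/5512; mL+mR=3135/2756 → advance +1; mR−mL=15/53 → turn +1·90°
n=5: pose=(-5,-2,E); sL=8/15, sR=40/87; mL=72/145, mR=332/435; mL+mR=548/435 → advance +1; mR−mL=4/15 → turn +1·90°

0 30/53 15/52 2355/5512 3915/5512 -5 -1 S
1 8/15 40/87 72/145 332/435 -5 -2 E
2 60/181 12/17 1596/3077 2106/3077 -4 -2 N
3 120/349 24/65 8088/22685 11988/22685 -4 -1 W
4 30/53 15/52 2355/5512 3915/5512 -5 -1 S
5 8/15 40/87 72/145 332/435 -5 -2 E
final -4 -2 N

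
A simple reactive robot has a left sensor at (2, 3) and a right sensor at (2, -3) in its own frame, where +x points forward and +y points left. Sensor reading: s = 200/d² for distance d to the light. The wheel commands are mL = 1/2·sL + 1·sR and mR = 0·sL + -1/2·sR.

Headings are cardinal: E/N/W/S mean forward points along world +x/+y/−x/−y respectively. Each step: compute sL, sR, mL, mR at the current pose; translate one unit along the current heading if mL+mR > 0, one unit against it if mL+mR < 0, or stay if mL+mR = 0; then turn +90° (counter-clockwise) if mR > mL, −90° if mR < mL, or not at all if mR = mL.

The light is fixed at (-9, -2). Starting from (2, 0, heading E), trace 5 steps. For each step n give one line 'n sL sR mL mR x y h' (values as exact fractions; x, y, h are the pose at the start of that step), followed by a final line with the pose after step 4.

n=0: pose=(2,0,E); sL=100/97, sR=20/17; mL=2790/1649, mR=-10/17; mL+mR=1820/1649 → advance +1; mR−mL=-3760/1649 → turn -1·90°
n=1: pose=(3,0,S); sL=8/9, sR=200/81; mL=236/81, mR=-100/81; mL+mR=136/81 → advance +1; mR−mL=-112/27 → turn -1·90°
n=2: pose=(3,-1,W); sL=25/13, sR=50/29; mL=2025/754, mR=-25/29; mL+mR=1375/754 → advance +1; mR−mL=-2675/754 → turn -1·90°
n=3: pose=(2,-1,N); sL=200/73, sR=40/41; mL=7020/2993, mR=-20/41; mL+mR=5560/2993 → advance +1; mR−mL=-8480/2993 → turn -1·90°
n=4: pose=(2,0,E); sL=100/97, sR=20/17; mL=2790/1649, mR=-10/17; mL+mR=1820/1649 → advance +1; mR−mL=-3760/1649 → turn -1·90°

0 100/97 20/17 2790/1649 -10/17 2 0 E
1 8/9 200/81 236/81 -100/81 3 0 S
2 25/13 50/29 2025/754 -25/29 3 -1 W
3 200/73 40/41 7020/2993 -20/41 2 -1 N
4 100/97 20/17 2790/1649 -10/17 2 0 E
final 3 0 S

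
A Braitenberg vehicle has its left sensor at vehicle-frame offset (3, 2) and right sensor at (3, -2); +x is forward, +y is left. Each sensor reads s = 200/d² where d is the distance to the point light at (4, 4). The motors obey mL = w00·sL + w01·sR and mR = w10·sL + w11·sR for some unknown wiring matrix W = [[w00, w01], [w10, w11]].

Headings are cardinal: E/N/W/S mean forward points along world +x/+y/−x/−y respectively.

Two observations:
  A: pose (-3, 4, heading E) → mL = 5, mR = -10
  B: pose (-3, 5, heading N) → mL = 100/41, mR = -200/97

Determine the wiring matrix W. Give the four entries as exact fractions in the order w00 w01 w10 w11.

obs A: pose=(-3,4,E) → sL=10, sR=10, mL=5, mR=-10
obs B: pose=(-3,5,N) → sL=200/97, sR=200/41, mL=100/41, mR=-200/97
sensor matrix S = [[10, 10], [200/97, 200/41]]; det S = 112000/3977
solve [mL_A; mL_B] = S·[w00; w01] and [mR_A; mR_B] = S·[w10; w11]:
  w00 = 0, w01 = 1/2, w10 = -1, w11 = 0

0 1/2 -1 0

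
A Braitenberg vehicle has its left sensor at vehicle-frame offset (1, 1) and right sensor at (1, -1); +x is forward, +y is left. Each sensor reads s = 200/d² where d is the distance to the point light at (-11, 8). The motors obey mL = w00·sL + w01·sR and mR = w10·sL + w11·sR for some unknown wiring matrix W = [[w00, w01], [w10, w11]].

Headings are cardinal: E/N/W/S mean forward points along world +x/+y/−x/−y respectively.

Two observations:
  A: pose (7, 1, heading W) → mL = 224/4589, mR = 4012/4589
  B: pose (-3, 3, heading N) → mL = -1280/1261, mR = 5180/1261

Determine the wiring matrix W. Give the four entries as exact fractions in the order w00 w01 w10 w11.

-1 1 1 1/2

obs A: pose=(7,1,W) → sL=200/353, sR=8/13, mL=224/4589, mR=4012/4589
obs B: pose=(-3,3,N) → sL=40/13, sR=200/97, mL=-1280/1261, mR=5180/1261
sensor matrix S = [[200/353, 8/13], [40/13, 200/97]]; det S = -4197120/5786729
solve [mL_A; mL_B] = S·[w00; w01] and [mR_A; mR_B] = S·[w10; w11]:
  w00 = -1, w01 = 1, w10 = 1, w11 = 1/2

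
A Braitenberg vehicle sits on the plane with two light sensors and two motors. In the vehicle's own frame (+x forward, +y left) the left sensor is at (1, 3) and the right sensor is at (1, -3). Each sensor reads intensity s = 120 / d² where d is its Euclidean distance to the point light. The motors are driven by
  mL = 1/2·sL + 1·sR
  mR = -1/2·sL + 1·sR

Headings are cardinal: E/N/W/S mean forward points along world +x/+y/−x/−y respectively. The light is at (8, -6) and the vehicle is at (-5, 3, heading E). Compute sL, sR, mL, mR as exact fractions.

5/12 2/3 7/8 11/24

left sensor world pos  = (-4, 6); dL² = 288
right sensor world pos = (-4, 0); dR² = 180
sL = 120/288 = 5/12
sR = 120/180 = 2/3
mL = 1/2·sL + 1·sR = 7/8
mR = -1/2·sL + 1·sR = 11/24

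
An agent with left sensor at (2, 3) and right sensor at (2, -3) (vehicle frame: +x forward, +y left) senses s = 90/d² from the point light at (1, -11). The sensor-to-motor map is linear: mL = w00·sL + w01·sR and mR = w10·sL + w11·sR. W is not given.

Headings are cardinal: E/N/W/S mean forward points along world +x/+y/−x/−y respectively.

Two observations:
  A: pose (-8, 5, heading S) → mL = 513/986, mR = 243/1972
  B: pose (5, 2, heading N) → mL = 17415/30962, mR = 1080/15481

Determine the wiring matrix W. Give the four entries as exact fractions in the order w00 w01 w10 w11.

1 1/2 1 -1

obs A: pose=(-8,5,S) → sL=45/116, sR=9/34, mL=513/986, mR=243/1972
obs B: pose=(5,2,N) → sL=45/113, sR=45/137, mL=17415/30962, mR=1080/15481
sensor matrix S = [[45/116, 9/34], [45/113, 45/137]]; det S = 671895/30528532
solve [mL_A; mL_B] = S·[w00; w01] and [mR_A; mR_B] = S·[w10; w11]:
  w00 = 1, w01 = 1/2, w10 = 1, w11 = -1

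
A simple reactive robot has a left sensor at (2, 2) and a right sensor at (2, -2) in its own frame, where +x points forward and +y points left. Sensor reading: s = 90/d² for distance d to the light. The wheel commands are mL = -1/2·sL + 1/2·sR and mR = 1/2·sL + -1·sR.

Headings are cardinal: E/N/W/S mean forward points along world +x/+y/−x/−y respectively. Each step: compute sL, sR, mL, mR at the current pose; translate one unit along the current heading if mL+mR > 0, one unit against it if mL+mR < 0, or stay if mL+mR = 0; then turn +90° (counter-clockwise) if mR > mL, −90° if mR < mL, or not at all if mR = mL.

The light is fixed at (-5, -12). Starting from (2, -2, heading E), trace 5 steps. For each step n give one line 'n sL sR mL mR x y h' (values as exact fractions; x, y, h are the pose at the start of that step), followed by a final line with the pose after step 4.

0 2/5 18/29 16/145 -61/145 2 -2 E
1 45/64 9/8 27/128 -99/128 1 -2 S
2 90/97 18/37 -792/3589 -81/3589 1 -1 W
3 5/9 45/53 70/477 -545/954 2 -1 S
4 18/25 90/221 -864/5525 -261/5525 2 0 W
final 3 0 S

n=0: pose=(2,-2,E); sL=2/5, sR=18/29; mL=16/145, mR=-61/145; mL+mR=-9/29 → advance -1; mR−mL=-77/145 → turn -1·90°
n=1: pose=(1,-2,S); sL=45/64, sR=9/8; mL=27/128, mR=-99/128; mL+mR=-9/16 → advance -1; mR−mL=-63/64 → turn -1·90°
n=2: pose=(1,-1,W); sL=90/97, sR=18/37; mL=-792/3589, mR=-81/3589; mL+mR=-9/37 → advance -1; mR−mL=711/3589 → turn +1·90°
n=3: pose=(2,-1,S); sL=5/9, sR=45/53; mL=70/477, mR=-545/954; mL+mR=-45/106 → advance -1; mR−mL=-685/954 → turn -1·90°
n=4: pose=(2,0,W); sL=18/25, sR=90/221; mL=-864/5525, mR=-261/5525; mL+mR=-45/221 → advance -1; mR−mL=603/5525 → turn +1·90°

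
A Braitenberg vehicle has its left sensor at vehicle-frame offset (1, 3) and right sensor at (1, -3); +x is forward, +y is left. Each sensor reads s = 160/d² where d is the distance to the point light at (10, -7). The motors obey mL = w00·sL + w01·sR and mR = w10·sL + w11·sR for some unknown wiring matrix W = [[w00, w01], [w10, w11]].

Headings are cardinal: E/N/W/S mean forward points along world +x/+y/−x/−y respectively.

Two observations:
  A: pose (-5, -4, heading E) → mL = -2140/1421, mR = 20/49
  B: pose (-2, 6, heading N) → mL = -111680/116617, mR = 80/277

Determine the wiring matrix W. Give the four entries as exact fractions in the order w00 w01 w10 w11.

obs A: pose=(-5,-4,E) → sL=20/29, sR=40/49, mL=-2140/1421, mR=20/49
obs B: pose=(-2,6,N) → sL=160/421, sR=160/277, mL=-111680/116617, mR=80/277
sensor matrix S = [[20/29, 40/49], [160/421, 160/277]]; det S = 14601600/165712757
solve [mL_A; mL_B] = S·[w00; w01] and [mR_A; mR_B] = S·[w10; w11]:
  w00 = -1, w01 = -1, w10 = 0, w11 = 1/2

-1 -1 0 1/2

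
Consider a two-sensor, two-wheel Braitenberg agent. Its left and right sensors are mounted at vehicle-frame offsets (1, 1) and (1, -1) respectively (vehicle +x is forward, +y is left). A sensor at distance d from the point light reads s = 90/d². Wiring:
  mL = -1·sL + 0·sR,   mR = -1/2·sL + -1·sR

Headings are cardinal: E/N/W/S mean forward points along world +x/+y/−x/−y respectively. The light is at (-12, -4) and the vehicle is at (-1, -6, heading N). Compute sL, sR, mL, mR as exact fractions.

left sensor world pos  = (-2, -5); dL² = 101
right sensor world pos = (0, -5); dR² = 145
sL = 90/101 = 90/101
sR = 90/145 = 18/29
mL = -1·sL + 0·sR = -90/101
mR = -1/2·sL + -1·sR = -3123/2929

90/101 18/29 -90/101 -3123/2929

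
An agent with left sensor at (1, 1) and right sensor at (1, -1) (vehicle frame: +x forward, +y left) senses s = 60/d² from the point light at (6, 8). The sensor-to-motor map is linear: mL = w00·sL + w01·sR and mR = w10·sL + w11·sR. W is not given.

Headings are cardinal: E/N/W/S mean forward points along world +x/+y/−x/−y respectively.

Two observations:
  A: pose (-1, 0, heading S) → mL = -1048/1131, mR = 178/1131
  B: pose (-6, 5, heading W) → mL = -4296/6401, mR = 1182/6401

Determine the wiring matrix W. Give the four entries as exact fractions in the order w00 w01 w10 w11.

-1 -1 -1/2 1

obs A: pose=(-1,0,S) → sL=20/39, sR=12/29, mL=-1048/1131, mR=178/1131
obs B: pose=(-6,5,W) → sL=12/37, sR=60/173, mL=-4296/6401, mR=1182/6401
sensor matrix S = [[20/39, 12/29], [12/37, 60/173]]; det S = 105344/2413177
solve [mL_A; mL_B] = S·[w00; w01] and [mR_A; mR_B] = S·[w10; w11]:
  w00 = -1, w01 = -1, w10 = -1/2, w11 = 1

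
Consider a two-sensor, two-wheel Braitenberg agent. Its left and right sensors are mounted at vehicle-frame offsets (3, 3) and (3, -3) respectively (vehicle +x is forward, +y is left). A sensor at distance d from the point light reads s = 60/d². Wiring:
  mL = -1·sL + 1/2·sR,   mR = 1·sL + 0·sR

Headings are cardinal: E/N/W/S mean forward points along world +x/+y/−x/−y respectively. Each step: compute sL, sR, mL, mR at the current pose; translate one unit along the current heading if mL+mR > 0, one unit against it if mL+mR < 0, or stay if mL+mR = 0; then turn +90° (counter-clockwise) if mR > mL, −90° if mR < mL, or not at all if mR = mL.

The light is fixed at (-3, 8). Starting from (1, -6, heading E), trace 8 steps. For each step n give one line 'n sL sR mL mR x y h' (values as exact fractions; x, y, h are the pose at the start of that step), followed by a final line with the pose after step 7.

0 6/17 30/169 -759/2873 6/17 1 -6 E
1 12/25 12/37 -294/925 12/25 2 -6 N
2 3/13 15/26 3/52 3/13 2 -5 W
3 12/61 60/257 -1254/15677 12/61 1 -5 S
4 6/17 30/169 -759/2873 6/17 1 -6 E
5 12/25 12/37 -294/925 12/25 2 -6 N
6 3/13 15/26 3/52 3/13 2 -5 W
7 12/61 60/257 -1254/15677 12/61 1 -5 S
final 1 -6 E

n=0: pose=(1,-6,E); sL=6/17, sR=30/169; mL=-759/2873, mR=6/17; mL+mR=15/169 → advance +1; mR−mL=1773/2873 → turn +1·90°
n=1: pose=(2,-6,N); sL=12/25, sR=12/37; mL=-294/925, mR=12/25; mL+mR=6/37 → advance +1; mR−mL=738/925 → turn +1·90°
n=2: pose=(2,-5,W); sL=3/13, sR=15/26; mL=3/52, mR=3/13; mL+mR=15/52 → advance +1; mR−mL=9/52 → turn +1·90°
n=3: pose=(1,-5,S); sL=12/61, sR=60/257; mL=-1254/15677, mR=12/61; mL+mR=30/257 → advance +1; mR−mL=4338/15677 → turn +1·90°
n=4: pose=(1,-6,E); sL=6/17, sR=30/169; mL=-759/2873, mR=6/17; mL+mR=15/169 → advance +1; mR−mL=1773/2873 → turn +1·90°
n=5: pose=(2,-6,N); sL=12/25, sR=12/37; mL=-294/925, mR=12/25; mL+mR=6/37 → advance +1; mR−mL=738/925 → turn +1·90°
n=6: pose=(2,-5,W); sL=3/13, sR=15/26; mL=3/52, mR=3/13; mL+mR=15/52 → advance +1; mR−mL=9/52 → turn +1·90°
n=7: pose=(1,-5,S); sL=12/61, sR=60/257; mL=-1254/15677, mR=12/61; mL+mR=30/257 → advance +1; mR−mL=4338/15677 → turn +1·90°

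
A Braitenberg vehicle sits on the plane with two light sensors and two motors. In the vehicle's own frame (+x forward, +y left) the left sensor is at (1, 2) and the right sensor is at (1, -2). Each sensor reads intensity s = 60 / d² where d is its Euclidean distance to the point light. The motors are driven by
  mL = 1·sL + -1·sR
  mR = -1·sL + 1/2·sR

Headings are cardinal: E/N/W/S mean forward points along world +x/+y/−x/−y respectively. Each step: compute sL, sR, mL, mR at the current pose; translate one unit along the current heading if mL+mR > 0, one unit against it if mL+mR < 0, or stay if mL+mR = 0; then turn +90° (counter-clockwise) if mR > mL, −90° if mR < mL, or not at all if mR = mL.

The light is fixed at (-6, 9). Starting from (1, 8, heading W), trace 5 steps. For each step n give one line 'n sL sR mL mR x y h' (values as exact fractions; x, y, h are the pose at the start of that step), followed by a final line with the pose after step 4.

0 4/3 60/37 -32/111 -58/111 1 8 W
1 5/3 3/5 16/15 -41/30 2 8 N
2 20/27 60/97 320/2619 -1130/2619 2 7 E
3 2/3 30/17 -56/51 11/51 1 7 S
4 12/13 60/73 96/949 -486/949 1 8 E
final 0 8 S

n=0: pose=(1,8,W); sL=4/3, sR=60/37; mL=-32/111, mR=-58/111; mL+mR=-30/37 → advance -1; mR−mL=-26/111 → turn -1·90°
n=1: pose=(2,8,N); sL=5/3, sR=3/5; mL=16/15, mR=-41/30; mL+mR=-3/10 → advance -1; mR−mL=-73/30 → turn -1·90°
n=2: pose=(2,7,E); sL=20/27, sR=60/97; mL=320/2619, mR=-1130/2619; mL+mR=-30/97 → advance -1; mR−mL=-1450/2619 → turn -1·90°
n=3: pose=(1,7,S); sL=2/3, sR=30/17; mL=-56/51, mR=11/51; mL+mR=-15/17 → advance -1; mR−mL=67/51 → turn +1·90°
n=4: pose=(1,8,E); sL=12/13, sR=60/73; mL=96/949, mR=-486/949; mL+mR=-30/73 → advance -1; mR−mL=-582/949 → turn -1·90°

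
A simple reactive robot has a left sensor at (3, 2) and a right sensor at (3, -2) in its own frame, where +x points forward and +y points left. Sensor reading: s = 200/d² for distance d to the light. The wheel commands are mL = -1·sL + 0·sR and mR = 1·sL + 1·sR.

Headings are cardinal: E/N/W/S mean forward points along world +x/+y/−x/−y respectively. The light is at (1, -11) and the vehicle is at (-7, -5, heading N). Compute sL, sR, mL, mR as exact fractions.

200/181 200/117 -200/181 59600/21177

left sensor world pos  = (-9, -2); dL² = 181
right sensor world pos = (-5, -2); dR² = 117
sL = 200/181 = 200/181
sR = 200/117 = 200/117
mL = -1·sL + 0·sR = -200/181
mR = 1·sL + 1·sR = 59600/21177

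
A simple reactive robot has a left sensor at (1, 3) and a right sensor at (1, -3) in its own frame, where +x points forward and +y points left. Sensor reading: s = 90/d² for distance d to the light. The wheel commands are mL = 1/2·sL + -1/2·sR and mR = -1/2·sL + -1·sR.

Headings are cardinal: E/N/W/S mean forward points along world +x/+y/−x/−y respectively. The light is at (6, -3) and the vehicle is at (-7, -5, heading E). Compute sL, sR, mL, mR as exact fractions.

18/29 90/169 216/4901 -4131/4901

left sensor world pos  = (-6, -2); dL² = 145
right sensor world pos = (-6, -8); dR² = 169
sL = 90/145 = 18/29
sR = 90/169 = 90/169
mL = 1/2·sL + -1/2·sR = 216/4901
mR = -1/2·sL + -1·sR = -4131/4901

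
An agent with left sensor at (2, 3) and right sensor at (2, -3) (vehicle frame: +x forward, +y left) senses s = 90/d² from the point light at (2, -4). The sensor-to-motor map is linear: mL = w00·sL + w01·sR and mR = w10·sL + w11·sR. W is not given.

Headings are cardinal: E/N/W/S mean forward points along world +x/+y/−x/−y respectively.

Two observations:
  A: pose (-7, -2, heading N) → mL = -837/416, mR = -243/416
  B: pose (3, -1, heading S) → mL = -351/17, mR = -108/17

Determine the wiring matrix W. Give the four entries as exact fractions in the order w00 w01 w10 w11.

obs A: pose=(-7,-2,N) → sL=9/16, sR=45/26, mL=-837/416, mR=-243/416
obs B: pose=(3,-1,S) → sL=90/17, sR=18, mL=-351/17, mR=-108/17
sensor matrix S = [[9/16, 45/26], [90/17, 18]]; det S = 1701/1768
solve [mL_A; mL_B] = S·[w00; w01] and [mR_A; mR_B] = S·[w10; w11]:
  w00 = -1/2, w01 = -1, w10 = 1/2, w11 = -1/2

-1/2 -1 1/2 -1/2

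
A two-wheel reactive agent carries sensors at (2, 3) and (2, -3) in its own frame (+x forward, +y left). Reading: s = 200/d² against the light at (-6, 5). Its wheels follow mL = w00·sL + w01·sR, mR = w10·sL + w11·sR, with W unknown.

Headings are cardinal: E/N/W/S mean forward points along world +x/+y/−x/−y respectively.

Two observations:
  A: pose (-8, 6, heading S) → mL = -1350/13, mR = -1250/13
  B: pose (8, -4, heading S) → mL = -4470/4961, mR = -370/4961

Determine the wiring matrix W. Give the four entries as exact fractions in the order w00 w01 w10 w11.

obs A: pose=(-8,6,S) → sL=100, sR=100/13, mL=-1350/13, mR=-1250/13
obs B: pose=(8,-4,S) → sL=20/41, sR=100/121, mL=-4470/4961, mR=-370/4961
sensor matrix S = [[100, 100/13], [20/41, 100/121]]; det S = 5088000/64493
solve [mL_A; mL_B] = S·[w00; w01] and [mR_A; mR_B] = S·[w10; w11]:
  w00 = -1, w01 = -1/2, w10 = -1, w11 = 1/2

-1 -1/2 -1 1/2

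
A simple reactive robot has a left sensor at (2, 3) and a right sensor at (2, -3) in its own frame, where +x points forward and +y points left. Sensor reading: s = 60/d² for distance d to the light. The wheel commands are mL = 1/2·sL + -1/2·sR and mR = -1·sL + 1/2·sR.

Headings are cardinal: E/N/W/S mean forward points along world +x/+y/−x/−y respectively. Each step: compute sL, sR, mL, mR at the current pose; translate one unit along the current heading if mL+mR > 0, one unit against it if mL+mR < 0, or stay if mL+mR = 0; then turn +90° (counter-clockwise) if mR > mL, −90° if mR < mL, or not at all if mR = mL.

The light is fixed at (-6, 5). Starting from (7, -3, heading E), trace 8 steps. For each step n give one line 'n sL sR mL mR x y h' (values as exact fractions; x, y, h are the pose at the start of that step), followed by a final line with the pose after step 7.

0 6/25 30/173 144/4325 -663/4325 7 -3 E
1 12/65 60/181 -864/11765 -222/11765 6 -3 S
2 15/53 15/74 315/7844 -1425/7844 6 -2 E
3 60/277 12/29 -792/8033 -78/8033 5 -2 S
4 30/89 6/25 108/2225 -483/2225 5 -1 E
5 60/233 60/113 -3600/26329 210/26329 4 -1 S
6 15/37 15/52 225/3848 -1005/3848 4 0 E
7 60/193 12/17 -648/3281 138/3281 3 0 S
final 3 1 E

n=0: pose=(7,-3,E); sL=6/25, sR=30/173; mL=144/4325, mR=-663/4325; mL+mR=-3/25 → advance -1; mR−mL=-807/4325 → turn -1·90°
n=1: pose=(6,-3,S); sL=12/65, sR=60/181; mL=-864/11765, mR=-222/11765; mL+mR=-6/65 → advance -1; mR−mL=642/11765 → turn +1·90°
n=2: pose=(6,-2,E); sL=15/53, sR=15/74; mL=315/7844, mR=-1425/7844; mL+mR=-15/106 → advance -1; mR−mL=-435/1961 → turn -1·90°
n=3: pose=(5,-2,S); sL=60/277, sR=12/29; mL=-792/8033, mR=-78/8033; mL+mR=-30/277 → advance -1; mR−mL=714/8033 → turn +1·90°
n=4: pose=(5,-1,E); sL=30/89, sR=6/25; mL=108/2225, mR=-483/2225; mL+mR=-15/89 → advance -1; mR−mL=-591/2225 → turn -1·90°
n=5: pose=(4,-1,S); sL=60/233, sR=60/113; mL=-3600/26329, mR=210/26329; mL+mR=-30/233 → advance -1; mR−mL=3810/26329 → turn +1·90°
n=6: pose=(4,0,E); sL=15/37, sR=15/52; mL=225/3848, mR=-1005/3848; mL+mR=-15/74 → advance -1; mR−mL=-615/1924 → turn -1·90°
n=7: pose=(3,0,S); sL=60/193, sR=12/17; mL=-648/3281, mR=138/3281; mL+mR=-30/193 → advance -1; mR−mL=786/3281 → turn +1·90°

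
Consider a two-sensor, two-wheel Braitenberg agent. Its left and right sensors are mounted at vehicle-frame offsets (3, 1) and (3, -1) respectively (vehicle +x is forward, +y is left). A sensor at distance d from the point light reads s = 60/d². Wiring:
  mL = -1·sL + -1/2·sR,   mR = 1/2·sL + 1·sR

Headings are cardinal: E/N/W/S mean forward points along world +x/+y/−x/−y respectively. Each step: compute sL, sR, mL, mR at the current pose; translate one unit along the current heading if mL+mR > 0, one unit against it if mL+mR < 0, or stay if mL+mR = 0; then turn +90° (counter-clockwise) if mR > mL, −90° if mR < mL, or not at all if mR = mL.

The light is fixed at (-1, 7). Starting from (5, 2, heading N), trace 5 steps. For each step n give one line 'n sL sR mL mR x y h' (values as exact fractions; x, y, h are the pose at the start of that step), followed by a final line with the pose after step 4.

n=0: pose=(5,2,N); sL=60/29, sR=60/53; mL=-4050/1537, mR=3330/1537; mL+mR=-720/1537 → advance -1; mR−mL=7380/1537 → turn +1·90°
n=1: pose=(5,1,W); sL=30/29, sR=30/17; mL=-945/493, mR=1125/493; mL+mR=180/493 → advance +1; mR−mL=2070/493 → turn +1·90°
n=2: pose=(4,1,S); sL=20/39, sR=60/97; mL=-3110/3783, mR=3310/3783; mL+mR=200/3783 → advance +1; mR−mL=2140/1261 → turn +1·90°
n=3: pose=(4,0,E); sL=3/5, sR=15/32; mL=-267/320, mR=123/160; mL+mR=-21/320 → advance -1; mR−mL=513/320 → turn +1·90°
n=4: pose=(3,0,N); sL=12/5, sR=60/41; mL=-642/205, mR=546/205; mL+mR=-96/205 → advance -1; mR−mL=1188/205 → turn +1·90°

0 60/29 60/53 -4050/1537 3330/1537 5 2 N
1 30/29 30/17 -945/493 1125/493 5 1 W
2 20/39 60/97 -3110/3783 3310/3783 4 1 S
3 3/5 15/32 -267/320 123/160 4 0 E
4 12/5 60/41 -642/205 546/205 3 0 N
final 3 -1 W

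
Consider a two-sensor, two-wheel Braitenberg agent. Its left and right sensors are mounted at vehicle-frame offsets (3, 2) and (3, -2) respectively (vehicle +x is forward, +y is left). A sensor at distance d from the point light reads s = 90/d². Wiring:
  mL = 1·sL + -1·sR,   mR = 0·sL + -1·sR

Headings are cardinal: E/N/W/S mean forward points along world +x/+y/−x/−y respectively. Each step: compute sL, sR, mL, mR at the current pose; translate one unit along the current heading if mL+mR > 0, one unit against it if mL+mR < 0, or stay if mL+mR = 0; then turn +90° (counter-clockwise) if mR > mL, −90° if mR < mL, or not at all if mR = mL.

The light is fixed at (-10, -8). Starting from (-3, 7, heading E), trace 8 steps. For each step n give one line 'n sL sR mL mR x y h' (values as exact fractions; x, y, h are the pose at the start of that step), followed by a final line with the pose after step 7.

0 90/389 90/269 -10800/104641 -90/269 -3 7 E
1 45/104 9/16 -27/208 -9/16 -4 7 S
2 18/41 10/37 256/1517 -10/37 -4 8 W
3 45/193 45/221 1260/42653 -45/221 -3 8 N
4 90/389 90/269 -10800/104641 -90/269 -3 7 E
5 45/104 9/16 -27/208 -9/16 -4 7 S
6 18/41 10/37 256/1517 -10/37 -4 8 W
7 45/193 45/221 1260/42653 -45/221 -3 8 N
final -3 7 E

n=0: pose=(-3,7,E); sL=90/389, sR=90/269; mL=-10800/104641, mR=-90/269; mL+mR=-45810/104641 → advance -1; mR−mL=-90/389 → turn -1·90°
n=1: pose=(-4,7,S); sL=45/104, sR=9/16; mL=-27/208, mR=-9/16; mL+mR=-9/13 → advance -1; mR−mL=-45/104 → turn -1·90°
n=2: pose=(-4,8,W); sL=18/41, sR=10/37; mL=256/1517, mR=-10/37; mL+mR=-154/1517 → advance -1; mR−mL=-18/41 → turn -1·90°
n=3: pose=(-3,8,N); sL=45/193, sR=45/221; mL=1260/42653, mR=-45/221; mL+mR=-7425/42653 → advance -1; mR−mL=-45/193 → turn -1·90°
n=4: pose=(-3,7,E); sL=90/389, sR=90/269; mL=-10800/104641, mR=-90/269; mL+mR=-45810/104641 → advance -1; mR−mL=-90/389 → turn -1·90°
n=5: pose=(-4,7,S); sL=45/104, sR=9/16; mL=-27/208, mR=-9/16; mL+mR=-9/13 → advance -1; mR−mL=-45/104 → turn -1·90°
n=6: pose=(-4,8,W); sL=18/41, sR=10/37; mL=256/1517, mR=-10/37; mL+mR=-154/1517 → advance -1; mR−mL=-18/41 → turn -1·90°
n=7: pose=(-3,8,N); sL=45/193, sR=45/221; mL=1260/42653, mR=-45/221; mL+mR=-7425/42653 → advance -1; mR−mL=-45/193 → turn -1·90°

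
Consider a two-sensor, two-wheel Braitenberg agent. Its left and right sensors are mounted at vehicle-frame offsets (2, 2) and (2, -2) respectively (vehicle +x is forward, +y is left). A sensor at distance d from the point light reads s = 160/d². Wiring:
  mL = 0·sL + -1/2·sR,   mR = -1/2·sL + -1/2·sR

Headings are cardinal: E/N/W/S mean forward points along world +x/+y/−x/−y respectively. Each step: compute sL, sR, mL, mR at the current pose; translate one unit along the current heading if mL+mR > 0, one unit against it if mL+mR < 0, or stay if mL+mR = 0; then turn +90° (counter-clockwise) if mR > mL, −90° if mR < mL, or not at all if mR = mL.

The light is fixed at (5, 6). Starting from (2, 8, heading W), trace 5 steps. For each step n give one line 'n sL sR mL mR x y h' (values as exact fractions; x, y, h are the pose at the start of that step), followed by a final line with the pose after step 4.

0 32/5 160/41 -80/41 -1056/205 2 8 W
1 5 10 -5 -15/2 3 8 N
2 160/9 160 -80 -800/9 3 7 E
3 80 80/13 -40/13 -560/13 2 7 S
4 32/5 160/41 -80/41 -1056/205 2 8 W
final 3 8 N

n=0: pose=(2,8,W); sL=32/5, sR=160/41; mL=-80/41, mR=-1056/205; mL+mR=-1456/205 → advance -1; mR−mL=-16/5 → turn -1·90°
n=1: pose=(3,8,N); sL=5, sR=10; mL=-5, mR=-15/2; mL+mR=-25/2 → advance -1; mR−mL=-5/2 → turn -1·90°
n=2: pose=(3,7,E); sL=160/9, sR=160; mL=-80, mR=-800/9; mL+mR=-1520/9 → advance -1; mR−mL=-80/9 → turn -1·90°
n=3: pose=(2,7,S); sL=80, sR=80/13; mL=-40/13, mR=-560/13; mL+mR=-600/13 → advance -1; mR−mL=-40 → turn -1·90°
n=4: pose=(2,8,W); sL=32/5, sR=160/41; mL=-80/41, mR=-1056/205; mL+mR=-1456/205 → advance -1; mR−mL=-16/5 → turn -1·90°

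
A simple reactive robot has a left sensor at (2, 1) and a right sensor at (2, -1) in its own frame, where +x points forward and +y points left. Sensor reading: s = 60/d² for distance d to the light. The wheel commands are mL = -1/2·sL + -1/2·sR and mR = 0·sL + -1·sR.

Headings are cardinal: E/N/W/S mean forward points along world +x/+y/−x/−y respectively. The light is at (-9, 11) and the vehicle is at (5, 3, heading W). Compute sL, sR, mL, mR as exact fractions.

left sensor world pos  = (3, 2); dL² = 225
right sensor world pos = (3, 4); dR² = 193
sL = 60/225 = 4/15
sR = 60/193 = 60/193
mL = -1/2·sL + -1/2·sR = -836/2895
mR = 0·sL + -1·sR = -60/193

4/15 60/193 -836/2895 -60/193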